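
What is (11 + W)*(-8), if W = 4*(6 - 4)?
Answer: -152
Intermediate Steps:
W = 8 (W = 4*2 = 8)
(11 + W)*(-8) = (11 + 8)*(-8) = 19*(-8) = -152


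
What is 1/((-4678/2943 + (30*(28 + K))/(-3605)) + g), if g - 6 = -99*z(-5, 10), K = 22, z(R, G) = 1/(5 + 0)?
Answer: -10609515/167689997 ≈ -0.063269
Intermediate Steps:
z(R, G) = ⅕ (z(R, G) = 1/5 = ⅕)
g = -69/5 (g = 6 - 99*⅕ = 6 - 99/5 = -69/5 ≈ -13.800)
1/((-4678/2943 + (30*(28 + K))/(-3605)) + g) = 1/((-4678/2943 + (30*(28 + 22))/(-3605)) - 69/5) = 1/((-4678*1/2943 + (30*50)*(-1/3605)) - 69/5) = 1/((-4678/2943 + 1500*(-1/3605)) - 69/5) = 1/((-4678/2943 - 300/721) - 69/5) = 1/(-4255738/2121903 - 69/5) = 1/(-167689997/10609515) = -10609515/167689997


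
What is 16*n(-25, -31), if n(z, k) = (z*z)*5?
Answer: 50000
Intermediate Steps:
n(z, k) = 5*z² (n(z, k) = z²*5 = 5*z²)
16*n(-25, -31) = 16*(5*(-25)²) = 16*(5*625) = 16*3125 = 50000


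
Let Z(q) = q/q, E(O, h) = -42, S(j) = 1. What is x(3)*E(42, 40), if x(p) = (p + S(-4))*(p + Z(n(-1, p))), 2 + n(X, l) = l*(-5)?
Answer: -672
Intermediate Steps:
n(X, l) = -2 - 5*l (n(X, l) = -2 + l*(-5) = -2 - 5*l)
Z(q) = 1
x(p) = (1 + p)**2 (x(p) = (p + 1)*(p + 1) = (1 + p)*(1 + p) = (1 + p)**2)
x(3)*E(42, 40) = (1 + 3**2 + 2*3)*(-42) = (1 + 9 + 6)*(-42) = 16*(-42) = -672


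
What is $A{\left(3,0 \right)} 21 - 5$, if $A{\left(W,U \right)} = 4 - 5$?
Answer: $-26$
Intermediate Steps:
$A{\left(W,U \right)} = -1$ ($A{\left(W,U \right)} = 4 - 5 = -1$)
$A{\left(3,0 \right)} 21 - 5 = \left(-1\right) 21 - 5 = -21 - 5 = -26$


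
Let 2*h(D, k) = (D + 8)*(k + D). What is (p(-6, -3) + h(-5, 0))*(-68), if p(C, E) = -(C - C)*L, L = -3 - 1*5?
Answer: 510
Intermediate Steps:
L = -8 (L = -3 - 5 = -8)
h(D, k) = (8 + D)*(D + k)/2 (h(D, k) = ((D + 8)*(k + D))/2 = ((8 + D)*(D + k))/2 = (8 + D)*(D + k)/2)
p(C, E) = 0 (p(C, E) = -(C - C)*(-8) = -0*(-8) = -1*0 = 0)
(p(-6, -3) + h(-5, 0))*(-68) = (0 + ((1/2)*(-5)**2 + 4*(-5) + 4*0 + (1/2)*(-5)*0))*(-68) = (0 + ((1/2)*25 - 20 + 0 + 0))*(-68) = (0 + (25/2 - 20 + 0 + 0))*(-68) = (0 - 15/2)*(-68) = -15/2*(-68) = 510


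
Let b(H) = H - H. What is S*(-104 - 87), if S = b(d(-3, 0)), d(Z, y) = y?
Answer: 0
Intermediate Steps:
b(H) = 0
S = 0
S*(-104 - 87) = 0*(-104 - 87) = 0*(-191) = 0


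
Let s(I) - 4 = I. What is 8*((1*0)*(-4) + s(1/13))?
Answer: 424/13 ≈ 32.615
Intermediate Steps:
s(I) = 4 + I
8*((1*0)*(-4) + s(1/13)) = 8*((1*0)*(-4) + (4 + 1/13)) = 8*(0*(-4) + (4 + 1/13)) = 8*(0 + 53/13) = 8*(53/13) = 424/13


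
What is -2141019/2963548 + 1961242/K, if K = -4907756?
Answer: -582851201785/519441802796 ≈ -1.1221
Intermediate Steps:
-2141019/2963548 + 1961242/K = -2141019/2963548 + 1961242/(-4907756) = -2141019*1/2963548 + 1961242*(-1/4907756) = -2141019/2963548 - 980621/2453878 = -582851201785/519441802796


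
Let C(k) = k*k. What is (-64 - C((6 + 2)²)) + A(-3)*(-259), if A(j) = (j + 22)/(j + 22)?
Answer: -4419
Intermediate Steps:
A(j) = 1 (A(j) = (22 + j)/(22 + j) = 1)
C(k) = k²
(-64 - C((6 + 2)²)) + A(-3)*(-259) = (-64 - ((6 + 2)²)²) + 1*(-259) = (-64 - (8²)²) - 259 = (-64 - 1*64²) - 259 = (-64 - 1*4096) - 259 = (-64 - 4096) - 259 = -4160 - 259 = -4419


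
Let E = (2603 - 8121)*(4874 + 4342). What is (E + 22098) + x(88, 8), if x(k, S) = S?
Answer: -50831782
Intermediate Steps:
E = -50853888 (E = -5518*9216 = -50853888)
(E + 22098) + x(88, 8) = (-50853888 + 22098) + 8 = -50831790 + 8 = -50831782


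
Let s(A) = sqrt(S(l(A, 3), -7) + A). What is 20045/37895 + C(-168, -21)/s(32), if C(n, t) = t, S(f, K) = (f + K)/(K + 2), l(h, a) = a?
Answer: 4009/7579 - 21*sqrt(205)/82 ≈ -3.1378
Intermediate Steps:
S(f, K) = (K + f)/(2 + K)
s(A) = sqrt(4/5 + A) (s(A) = sqrt((-7 + 3)/(2 - 7) + A) = sqrt(-4/(-5) + A) = sqrt(-1/5*(-4) + A) = sqrt(4/5 + A))
20045/37895 + C(-168, -21)/s(32) = 20045/37895 - 21*5/sqrt(20 + 25*32) = 20045*(1/37895) - 21*5/sqrt(20 + 800) = 4009/7579 - 21*sqrt(205)/82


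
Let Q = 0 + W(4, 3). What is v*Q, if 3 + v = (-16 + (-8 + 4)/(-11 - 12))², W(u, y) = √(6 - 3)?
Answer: 130909*√3/529 ≈ 428.62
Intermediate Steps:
W(u, y) = √3
Q = √3 (Q = 0 + √3 = √3 ≈ 1.7320)
v = 130909/529 (v = -3 + (-16 + (-8 + 4)/(-11 - 12))² = -3 + (-16 - 4/(-23))² = -3 + (-16 - 4*(-1/23))² = -3 + (-16 + 4/23)² = -3 + (-364/23)² = -3 + 132496/529 = 130909/529 ≈ 247.47)
v*Q = 130909*√3/529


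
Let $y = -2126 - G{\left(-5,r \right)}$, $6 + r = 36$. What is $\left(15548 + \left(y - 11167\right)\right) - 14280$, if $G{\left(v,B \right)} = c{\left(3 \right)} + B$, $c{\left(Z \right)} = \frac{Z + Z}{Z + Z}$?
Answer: $-12056$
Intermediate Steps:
$r = 30$ ($r = -6 + 36 = 30$)
$c{\left(Z \right)} = 1$ ($c{\left(Z \right)} = \frac{2 Z}{2 Z} = 2 Z \frac{1}{2 Z} = 1$)
$G{\left(v,B \right)} = 1 + B$
$y = -2157$ ($y = -2126 - \left(1 + 30\right) = -2126 - 31 = -2157$)
$\left(15548 + \left(y - 11167\right)\right) - 14280 = \left(15548 - 13324\right) - 14280 = 2224 - 14280 = -12056$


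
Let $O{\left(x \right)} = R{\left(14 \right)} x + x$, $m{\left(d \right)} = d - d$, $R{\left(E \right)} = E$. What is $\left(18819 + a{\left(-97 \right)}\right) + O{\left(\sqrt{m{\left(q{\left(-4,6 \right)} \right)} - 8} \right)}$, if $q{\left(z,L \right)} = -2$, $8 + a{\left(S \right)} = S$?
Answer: $18714 + 30 i \sqrt{2} \approx 18714.0 + 42.426 i$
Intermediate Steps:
$a{\left(S \right)} = -8 + S$
$m{\left(d \right)} = 0$
$O{\left(x \right)} = 15 x$ ($O{\left(x \right)} = 14 x + x = 15 x$)
$\left(18819 + a{\left(-97 \right)}\right) + O{\left(\sqrt{m{\left(q{\left(-4,6 \right)} \right)} - 8} \right)} = \left(18819 - 105\right) + 15 \sqrt{0 - 8} = \left(18819 - 105\right) + 15 \sqrt{-8} = 18714 + 15 \cdot 2 i \sqrt{2} = 18714 + 30 i \sqrt{2}$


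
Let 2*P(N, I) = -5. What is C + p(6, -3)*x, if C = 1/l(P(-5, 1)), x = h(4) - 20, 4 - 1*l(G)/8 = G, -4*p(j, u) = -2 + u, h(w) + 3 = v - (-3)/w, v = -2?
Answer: -6301/208 ≈ -30.293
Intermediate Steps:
P(N, I) = -5/2 (P(N, I) = (½)*(-5) = -5/2)
h(w) = -5 + 3/w (h(w) = -3 + (-2 - (-3)/w) = -3 + (-2 + 3/w) = -5 + 3/w)
p(j, u) = ½ - u/4 (p(j, u) = -(-2 + u)/4 = ½ - u/4)
l(G) = 32 - 8*G
x = -97/4 (x = (-5 + 3/4) - 20 = (-5 + 3*(¼)) - 20 = (-5 + ¾) - 20 = -17/4 - 20 = -97/4 ≈ -24.250)
C = 1/52 (C = 1/(32 - 8*(-5/2)) = 1/(32 + 20) = 1/52 ≈ 0.019231)
C + p(6, -3)*x = 1/52 + (½ - ¼*(-3))*(-97/4) = 1/52 + (½ + ¾)*(-97/4) = 1/52 + (5/4)*(-97/4) = 1/52 - 485/16 = -6301/208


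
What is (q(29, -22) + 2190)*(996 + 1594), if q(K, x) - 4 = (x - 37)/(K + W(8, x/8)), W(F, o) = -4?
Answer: 28381738/5 ≈ 5.6763e+6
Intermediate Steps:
q(K, x) = 4 + (-37 + x)/(-4 + K) (q(K, x) = 4 + (x - 37)/(K - 4) = 4 + (-37 + x)/(-4 + K))
(q(29, -22) + 2190)*(996 + 1594) = ((-53 - 22 + 4*29)/(-4 + 29) + 2190)*(996 + 1594) = ((-53 - 22 + 116)/25 + 2190)*2590 = ((1/25)*41 + 2190)*2590 = (41/25 + 2190)*2590 = (54791/25)*2590 = 28381738/5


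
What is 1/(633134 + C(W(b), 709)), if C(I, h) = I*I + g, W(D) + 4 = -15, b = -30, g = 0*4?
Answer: 1/633495 ≈ 1.5785e-6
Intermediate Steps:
g = 0
W(D) = -19 (W(D) = -4 - 15 = -19)
C(I, h) = I**2 (C(I, h) = I*I + 0 = I**2 + 0 = I**2)
1/(633134 + C(W(b), 709)) = 1/(633134 + (-19)**2) = 1/(633134 + 361) = 1/633495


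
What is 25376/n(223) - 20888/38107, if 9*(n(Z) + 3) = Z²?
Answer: 3832426856/946997057 ≈ 4.0469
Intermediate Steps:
n(Z) = -3 + Z²/9
25376/n(223) - 20888/38107 = 25376/(-3 + (⅑)*223²) - 20888/38107 = 25376/(-3 + (⅑)*49729) - 20888*1/38107 = 25376/(-3 + 49729/9) - 20888/38107 = 25376/(49702/9) - 20888/38107 = 25376*(9/49702) - 20888/38107 = 114192/24851 - 20888/38107 = 3832426856/946997057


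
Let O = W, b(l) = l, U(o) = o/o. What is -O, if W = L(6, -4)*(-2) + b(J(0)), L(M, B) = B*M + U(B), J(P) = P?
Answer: -46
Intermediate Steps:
U(o) = 1
L(M, B) = 1 + B*M (L(M, B) = B*M + 1 = 1 + B*M)
W = 46 (W = (1 - 4*6)*(-2) + 0 = (1 - 24)*(-2) + 0 = -23*(-2) + 0 = 46 + 0 = 46)
O = 46
-O = -1*46 = -46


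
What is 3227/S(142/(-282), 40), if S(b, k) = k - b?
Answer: 455007/5711 ≈ 79.672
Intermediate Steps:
3227/S(142/(-282), 40) = 3227/(40 - 142/(-282)) = 3227/(40 - 142*(-1)/282) = 3227/(40 - 1*(-71/141)) = 3227/(40 + 71/141) = 3227/(5711/141) = 3227*(141/5711) = 455007/5711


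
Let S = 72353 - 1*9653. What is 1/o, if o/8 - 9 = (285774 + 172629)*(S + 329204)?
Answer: 1/1437199754568 ≈ 6.9580e-13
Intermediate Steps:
S = 62700 (S = 72353 - 9653 = 62700)
o = 1437199754568 (o = 72 + 8*((285774 + 172629)*(62700 + 329204)) = 72 + 8*(458403*391904) = 72 + 8*179649969312 = 72 + 1437199754496 = 1437199754568)
1/o = 1/1437199754568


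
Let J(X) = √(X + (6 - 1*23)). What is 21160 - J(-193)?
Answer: 21160 - I*√210 ≈ 21160.0 - 14.491*I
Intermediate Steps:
J(X) = √(-17 + X) (J(X) = √(X + (6 - 23)) = √(X - 17) = √(-17 + X))
21160 - J(-193) = 21160 - √(-17 - 193) = 21160 - √(-210) = 21160 - I*√210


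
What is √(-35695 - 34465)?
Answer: 4*I*√4385 ≈ 264.88*I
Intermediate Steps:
√(-35695 - 34465) = √(-70160) = 4*I*√4385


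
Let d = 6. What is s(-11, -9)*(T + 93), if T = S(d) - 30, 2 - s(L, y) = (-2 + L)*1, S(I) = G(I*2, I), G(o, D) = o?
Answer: 1125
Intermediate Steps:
S(I) = 2*I (S(I) = I*2 = 2*I)
s(L, y) = 4 - L (s(L, y) = 2 - (-2 + L) = 2 + (2 - L) = 4 - L)
T = -18 (T = 2*6 - 30 = 12 - 30 = -18)
s(-11, -9)*(T + 93) = (4 - 1*(-11))*(-18 + 93) = (4 + 11)*75 = 15*75 = 1125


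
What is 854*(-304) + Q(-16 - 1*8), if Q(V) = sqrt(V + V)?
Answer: -259616 + 4*I*sqrt(3) ≈ -2.5962e+5 + 6.9282*I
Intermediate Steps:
Q(V) = sqrt(2)*sqrt(V) (Q(V) = sqrt(2*V) = sqrt(2)*sqrt(V))
854*(-304) + Q(-16 - 1*8) = 854*(-304) + sqrt(2)*sqrt(-16 - 1*8) = -259616 + sqrt(2)*sqrt(-16 - 8) = -259616 + sqrt(2)*sqrt(-24) = -259616 + sqrt(2)*(2*I*sqrt(6)) = -259616 + 4*I*sqrt(3)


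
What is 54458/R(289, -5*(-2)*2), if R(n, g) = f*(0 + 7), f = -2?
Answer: -27229/7 ≈ -3889.9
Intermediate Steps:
R(n, g) = -14 (R(n, g) = -2*(0 + 7) = -2*7 = -14)
54458/R(289, -5*(-2)*2) = 54458/(-14) = 54458*(-1/14) = -27229/7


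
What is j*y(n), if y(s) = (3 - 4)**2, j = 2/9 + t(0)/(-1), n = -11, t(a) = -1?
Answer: 11/9 ≈ 1.2222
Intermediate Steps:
j = 11/9 (j = 2/9 - 1/(-1) = 2*(1/9) - 1*(-1) = 2/9 + 1 = 11/9 ≈ 1.2222)
y(s) = 1 (y(s) = (-1)**2 = 1)
j*y(n) = (11/9)*1 = 11/9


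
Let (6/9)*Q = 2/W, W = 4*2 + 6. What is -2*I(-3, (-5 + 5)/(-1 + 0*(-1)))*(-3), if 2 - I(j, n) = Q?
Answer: 75/7 ≈ 10.714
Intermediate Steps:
W = 14 (W = 8 + 6 = 14)
Q = 3/14 (Q = 3*(2/14)/2 = 3*(2*(1/14))/2 = (3/2)*(1/7) = 3/14 ≈ 0.21429)
I(j, n) = 25/14 (I(j, n) = 2 - 1*3/14 = 2 - 3/14 = 25/14)
-2*I(-3, (-5 + 5)/(-1 + 0*(-1)))*(-3) = -2*25/14*(-3) = -25/7*(-3) = 75/7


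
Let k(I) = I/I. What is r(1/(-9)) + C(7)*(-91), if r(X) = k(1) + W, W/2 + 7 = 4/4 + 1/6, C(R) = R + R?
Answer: -3854/3 ≈ -1284.7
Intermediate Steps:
C(R) = 2*R
W = -35/3 (W = -14 + 2*(4/4 + 1/6) = -14 + 2*(4*(¼) + 1*(⅙)) = -14 + 2*(1 + ⅙) = -14 + 2*(7/6) = -14 + 7/3 = -35/3 ≈ -11.667)
k(I) = 1
r(X) = -32/3 (r(X) = 1 - 35/3 = -32/3)
r(1/(-9)) + C(7)*(-91) = -32/3 + (2*7)*(-91) = -32/3 + 14*(-91) = -32/3 - 1274 = -3854/3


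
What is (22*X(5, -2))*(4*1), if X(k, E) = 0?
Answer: 0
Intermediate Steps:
(22*X(5, -2))*(4*1) = (22*0)*(4*1) = 0*4 = 0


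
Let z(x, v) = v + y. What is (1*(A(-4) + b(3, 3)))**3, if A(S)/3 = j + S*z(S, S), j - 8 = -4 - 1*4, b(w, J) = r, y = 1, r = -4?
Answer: 32768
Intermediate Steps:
b(w, J) = -4
j = 0 (j = 8 + (-4 - 1*4) = 8 + (-4 - 4) = 8 - 8 = 0)
z(x, v) = 1 + v (z(x, v) = v + 1 = 1 + v)
A(S) = 3*S*(1 + S) (A(S) = 3*(0 + S*(1 + S)) = 3*(S*(1 + S)) = 3*S*(1 + S))
(1*(A(-4) + b(3, 3)))**3 = (1*(3*(-4)*(1 - 4) - 4))**3 = (1*(3*(-4)*(-3) - 4))**3 = (1*(36 - 4))**3 = (1*32)**3 = 32**3 = 32768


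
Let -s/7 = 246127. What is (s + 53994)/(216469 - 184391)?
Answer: -1668895/32078 ≈ -52.026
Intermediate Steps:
s = -1722889 (s = -7*246127 = -1722889)
(s + 53994)/(216469 - 184391) = (-1722889 + 53994)/(216469 - 184391) = -1668895/32078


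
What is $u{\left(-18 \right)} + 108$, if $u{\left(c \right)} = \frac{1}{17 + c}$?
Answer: $107$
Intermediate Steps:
$u{\left(-18 \right)} + 108 = \frac{1}{17 - 18} + 108 = \frac{1}{-1} + 108 = -1 + 108 = 107$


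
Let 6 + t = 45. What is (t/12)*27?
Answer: 351/4 ≈ 87.750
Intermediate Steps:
t = 39 (t = -6 + 45 = 39)
(t/12)*27 = (39/12)*27 = ((1/12)*39)*27 = (13/4)*27 = 351/4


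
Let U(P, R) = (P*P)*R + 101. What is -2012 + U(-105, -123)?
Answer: -1357986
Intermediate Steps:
U(P, R) = 101 + R*P**2 (U(P, R) = P**2*R + 101 = R*P**2 + 101 = 101 + R*P**2)
-2012 + U(-105, -123) = -2012 + (101 - 123*(-105)**2) = -2012 + (101 - 123*11025) = -2012 + (101 - 1356075) = -2012 - 1355974 = -1357986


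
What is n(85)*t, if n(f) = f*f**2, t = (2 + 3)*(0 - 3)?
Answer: -9211875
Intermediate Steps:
t = -15 (t = 5*(-3) = -15)
n(f) = f**3
n(85)*t = 85**3*(-15) = 614125*(-15) = -9211875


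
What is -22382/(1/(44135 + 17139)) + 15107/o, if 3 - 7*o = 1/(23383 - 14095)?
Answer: -38211301957772/27863 ≈ -1.3714e+9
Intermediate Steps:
o = 27863/65016 (o = 3/7 - 1/(7*(23383 - 14095)) = 3/7 - ⅐/9288 = 3/7 - ⅐*1/9288 = 3/7 - 1/65016 = 27863/65016 ≈ 0.42856)
-22382/(1/(44135 + 17139)) + 15107/o = -22382/(1/(44135 + 17139)) + 15107/(27863/65016) = -22382/(1/61274) + 15107*(65016/27863) = -22382/1/61274 + 982196712/27863 = -22382*61274 + 982196712/27863 = -1371434668 + 982196712/27863 = -38211301957772/27863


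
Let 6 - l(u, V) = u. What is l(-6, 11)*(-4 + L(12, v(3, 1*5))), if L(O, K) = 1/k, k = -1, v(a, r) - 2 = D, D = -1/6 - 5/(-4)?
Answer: -60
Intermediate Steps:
D = 13/12 (D = -1*1/6 - 5*(-1/4) = -1/6 + 5/4 = 13/12 ≈ 1.0833)
v(a, r) = 37/12 (v(a, r) = 2 + 13/12 = 37/12)
L(O, K) = -1 (L(O, K) = 1/(-1) = -1)
l(u, V) = 6 - u
l(-6, 11)*(-4 + L(12, v(3, 1*5))) = (6 - 1*(-6))*(-4 - 1) = (6 + 6)*(-5) = 12*(-5) = -60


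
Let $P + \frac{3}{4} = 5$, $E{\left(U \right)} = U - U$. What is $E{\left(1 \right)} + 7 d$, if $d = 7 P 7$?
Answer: $\frac{5831}{4} \approx 1457.8$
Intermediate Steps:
$E{\left(U \right)} = 0$
$P = \frac{17}{4}$ ($P = - \frac{3}{4} + 5 = \frac{17}{4} \approx 4.25$)
$d = \frac{833}{4}$ ($d = 7 \cdot \frac{17}{4} \cdot 7 = \frac{119}{4} \cdot 7 = \frac{833}{4} \approx 208.25$)
$E{\left(1 \right)} + 7 d = 0 + 7 \cdot \frac{833}{4} = 0 + \frac{5831}{4} = \frac{5831}{4}$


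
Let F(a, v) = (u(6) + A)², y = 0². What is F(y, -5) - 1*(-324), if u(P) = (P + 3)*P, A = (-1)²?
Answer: 3349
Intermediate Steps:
A = 1
u(P) = P*(3 + P) (u(P) = (3 + P)*P = P*(3 + P))
y = 0
F(a, v) = 3025 (F(a, v) = (6*(3 + 6) + 1)² = (6*9 + 1)² = (54 + 1)² = 55² = 3025)
F(y, -5) - 1*(-324) = 3025 - 1*(-324) = 3025 + 324 = 3349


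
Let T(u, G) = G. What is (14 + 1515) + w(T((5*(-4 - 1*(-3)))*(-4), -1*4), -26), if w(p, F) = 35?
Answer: 1564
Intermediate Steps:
(14 + 1515) + w(T((5*(-4 - 1*(-3)))*(-4), -1*4), -26) = (14 + 1515) + 35 = 1529 + 35 = 1564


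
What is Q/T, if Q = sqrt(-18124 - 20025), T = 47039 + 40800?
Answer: I*sqrt(38149)/87839 ≈ 0.0022236*I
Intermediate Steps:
T = 87839
Q = I*sqrt(38149) (Q = sqrt(-38149) = I*sqrt(38149) ≈ 195.32*I)
Q/T = (I*sqrt(38149))/87839 = (I*sqrt(38149))*(1/87839) = I*sqrt(38149)/87839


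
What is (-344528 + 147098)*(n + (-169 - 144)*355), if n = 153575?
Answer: -8382877800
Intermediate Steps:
(-344528 + 147098)*(n + (-169 - 144)*355) = (-344528 + 147098)*(153575 + (-169 - 144)*355) = -197430*(153575 - 313*355) = -197430*(153575 - 111115) = -197430*42460 = -8382877800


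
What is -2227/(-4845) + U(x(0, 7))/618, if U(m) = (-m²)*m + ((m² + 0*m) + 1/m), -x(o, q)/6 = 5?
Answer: 16064897/352260 ≈ 45.605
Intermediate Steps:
x(o, q) = -30 (x(o, q) = -6*5 = -30)
U(m) = 1/m + m² - m³ (U(m) = -m³ + ((m² + 0) + 1/m) = -m³ + (m² + 1/m) = -m³ + (1/m + m²) = 1/m + m² - m³)
-2227/(-4845) + U(x(0, 7))/618 = -2227/(-4845) + ((1 + (-30)³*(1 - 1*(-30)))/(-30))/618 = -2227*(-1/4845) - (1 - 27000*(1 + 30))/30*(1/618) = 131/285 - (1 - 27000*31)/30*(1/618) = 131/285 - (1 - 837000)/30*(1/618) = 131/285 - 1/30*(-836999)*(1/618) = 131/285 + (836999/30)*(1/618) = 131/285 + 836999/18540 = 16064897/352260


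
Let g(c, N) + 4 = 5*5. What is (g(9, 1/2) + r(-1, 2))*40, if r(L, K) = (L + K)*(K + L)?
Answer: 880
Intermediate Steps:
r(L, K) = (K + L)**2 (r(L, K) = (K + L)*(K + L) = (K + L)**2)
g(c, N) = 21 (g(c, N) = -4 + 5*5 = -4 + 25 = 21)
(g(9, 1/2) + r(-1, 2))*40 = (21 + (2 - 1)**2)*40 = (21 + 1**2)*40 = (21 + 1)*40 = 22*40 = 880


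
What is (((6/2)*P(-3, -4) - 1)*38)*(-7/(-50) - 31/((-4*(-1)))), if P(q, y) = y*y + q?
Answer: -274721/25 ≈ -10989.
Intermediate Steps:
P(q, y) = q + y**2 (P(q, y) = y**2 + q = q + y**2)
(((6/2)*P(-3, -4) - 1)*38)*(-7/(-50) - 31/((-4*(-1)))) = (((6/2)*(-3 + (-4)**2) - 1)*38)*(-7/(-50) - 31/((-4*(-1)))) = (((6*(1/2))*(-3 + 16) - 1)*38)*(-7*(-1/50) - 31/4) = ((3*13 - 1)*38)*(7/50 - 31*1/4) = ((39 - 1)*38)*(7/50 - 31/4) = (38*38)*(-761/100) = 1444*(-761/100) = -274721/25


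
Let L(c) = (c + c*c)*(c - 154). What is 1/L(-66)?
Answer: -1/943800 ≈ -1.0595e-6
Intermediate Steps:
L(c) = (-154 + c)*(c + c²) (L(c) = (c + c²)*(-154 + c) = (-154 + c)*(c + c²))
1/L(-66) = 1/(-66*(-154 + (-66)² - 153*(-66))) = 1/(-66*(-154 + 4356 + 10098)) = 1/(-66*14300) = 1/(-943800) = -1/943800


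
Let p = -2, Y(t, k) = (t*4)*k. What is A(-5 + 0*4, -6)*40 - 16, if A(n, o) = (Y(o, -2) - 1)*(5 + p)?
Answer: 5624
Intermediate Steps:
Y(t, k) = 4*k*t (Y(t, k) = (4*t)*k = 4*k*t)
A(n, o) = -3 - 24*o (A(n, o) = (4*(-2)*o - 1)*(5 - 2) = (-8*o - 1)*3 = (-1 - 8*o)*3 = -3 - 24*o)
A(-5 + 0*4, -6)*40 - 16 = (-3 - 24*(-6))*40 - 16 = (-3 + 144)*40 - 16 = 141*40 - 16 = 5640 - 16 = 5624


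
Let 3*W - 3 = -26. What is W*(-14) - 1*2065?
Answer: -5873/3 ≈ -1957.7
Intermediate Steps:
W = -23/3 (W = 1 + (1/3)*(-26) = 1 - 26/3 = -23/3 ≈ -7.6667)
W*(-14) - 1*2065 = -23/3*(-14) - 1*2065 = 322/3 - 2065 = -5873/3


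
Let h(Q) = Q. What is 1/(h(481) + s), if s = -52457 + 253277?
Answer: 1/201301 ≈ 4.9677e-6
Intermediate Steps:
s = 200820
1/(h(481) + s) = 1/(481 + 200820) = 1/201301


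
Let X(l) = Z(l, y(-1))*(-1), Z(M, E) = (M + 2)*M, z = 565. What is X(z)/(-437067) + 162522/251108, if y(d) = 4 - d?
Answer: 8415372573/6097278902 ≈ 1.3802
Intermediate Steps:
Z(M, E) = M*(2 + M) (Z(M, E) = (2 + M)*M = M*(2 + M))
X(l) = -l*(2 + l) (X(l) = (l*(2 + l))*(-1) = -l*(2 + l))
X(z)/(-437067) + 162522/251108 = -1*565*(2 + 565)/(-437067) + 162522/251108 = -1*565*567*(-1/437067) + 162522*(1/251108) = -320355*(-1/437067) + 81261/125554 = 35595/48563 + 81261/125554 = 8415372573/6097278902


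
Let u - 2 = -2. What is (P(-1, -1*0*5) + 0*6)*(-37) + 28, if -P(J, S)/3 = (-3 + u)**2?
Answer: 1027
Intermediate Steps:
u = 0 (u = 2 - 2 = 0)
P(J, S) = -27 (P(J, S) = -3*(-3 + 0)**2 = -3*(-3)**2 = -3*9 = -27)
(P(-1, -1*0*5) + 0*6)*(-37) + 28 = (-27 + 0*6)*(-37) + 28 = (-27 + 0)*(-37) + 28 = -27*(-37) + 28 = 999 + 28 = 1027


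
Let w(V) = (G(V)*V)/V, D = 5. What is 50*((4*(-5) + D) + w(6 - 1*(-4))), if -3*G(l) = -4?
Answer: -2050/3 ≈ -683.33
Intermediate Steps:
G(l) = 4/3 (G(l) = -1/3*(-4) = 4/3)
w(V) = 4/3 (w(V) = (4*V/3)/V = 4/3)
50*((4*(-5) + D) + w(6 - 1*(-4))) = 50*((4*(-5) + 5) + 4/3) = 50*((-20 + 5) + 4/3) = 50*(-15 + 4/3) = 50*(-41/3) = -2050/3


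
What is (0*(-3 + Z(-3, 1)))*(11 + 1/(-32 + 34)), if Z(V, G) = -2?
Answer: 0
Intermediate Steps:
(0*(-3 + Z(-3, 1)))*(11 + 1/(-32 + 34)) = (0*(-3 - 2))*(11 + 1/(-32 + 34)) = (0*(-5))*(11 + 1/2) = 0*(11 + 1/2) = 0*(23/2) = 0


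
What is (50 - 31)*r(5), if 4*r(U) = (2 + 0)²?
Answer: 19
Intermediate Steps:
r(U) = 1 (r(U) = (2 + 0)²/4 = (¼)*2² = (¼)*4 = 1)
(50 - 31)*r(5) = (50 - 31)*1 = 19*1 = 19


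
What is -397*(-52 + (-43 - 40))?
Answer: 53595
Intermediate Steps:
-397*(-52 + (-43 - 40)) = -397*(-52 - 83) = -397*(-135) = 53595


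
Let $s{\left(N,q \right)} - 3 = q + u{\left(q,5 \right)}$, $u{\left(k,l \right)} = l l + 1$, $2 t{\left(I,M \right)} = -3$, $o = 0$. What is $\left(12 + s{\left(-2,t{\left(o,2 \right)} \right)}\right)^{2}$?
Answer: $\frac{6241}{4} \approx 1560.3$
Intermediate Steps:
$t{\left(I,M \right)} = - \frac{3}{2}$ ($t{\left(I,M \right)} = \frac{1}{2} \left(-3\right) = - \frac{3}{2}$)
$u{\left(k,l \right)} = 1 + l^{2}$ ($u{\left(k,l \right)} = l^{2} + 1 = 1 + l^{2}$)
$s{\left(N,q \right)} = 29 + q$ ($s{\left(N,q \right)} = 3 + \left(q + \left(1 + 5^{2}\right)\right) = 3 + \left(q + \left(1 + 25\right)\right) = 3 + \left(q + 26\right) = 3 + \left(26 + q\right) = 29 + q$)
$\left(12 + s{\left(-2,t{\left(o,2 \right)} \right)}\right)^{2} = \left(12 + \left(29 - \frac{3}{2}\right)\right)^{2} = \left(12 + \frac{55}{2}\right)^{2} = \left(\frac{79}{2}\right)^{2} = \frac{6241}{4}$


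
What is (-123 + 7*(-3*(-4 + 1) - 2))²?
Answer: 5476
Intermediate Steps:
(-123 + 7*(-3*(-4 + 1) - 2))² = (-123 + 7*(-3*(-3) - 2))² = (-123 + 7*(9 - 2))² = (-123 + 7*7)² = (-123 + 49)² = (-74)² = 5476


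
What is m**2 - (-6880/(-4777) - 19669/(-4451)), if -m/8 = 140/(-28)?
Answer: 33895301507/21262427 ≈ 1594.1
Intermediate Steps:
m = 40 (m = -1120/(-28) = -1120*(-1)/28 = -8*(-5) = 40)
m**2 - (-6880/(-4777) - 19669/(-4451)) = 40**2 - (-6880/(-4777) - 19669/(-4451)) = 1600 - (-6880*(-1/4777) - 19669*(-1/4451)) = 1600 - (6880/4777 + 19669/4451) = 1600 - 1*124581693/21262427 = 1600 - 124581693/21262427 = 33895301507/21262427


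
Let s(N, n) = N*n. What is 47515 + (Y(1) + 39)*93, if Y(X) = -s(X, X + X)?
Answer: 50956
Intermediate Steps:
Y(X) = -2*X² (Y(X) = -X*(X + X) = -X*2*X = -2*X²)
47515 + (Y(1) + 39)*93 = 47515 + (-2*1² + 39)*93 = 47515 + (-2*1 + 39)*93 = 47515 + (-2 + 39)*93 = 47515 + 37*93 = 47515 + 3441 = 50956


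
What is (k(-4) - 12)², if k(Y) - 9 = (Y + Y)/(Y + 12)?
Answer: 16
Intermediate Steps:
k(Y) = 9 + 2*Y/(12 + Y) (k(Y) = 9 + (Y + Y)/(Y + 12) = 9 + (2*Y)/(12 + Y) = 9 + 2*Y/(12 + Y))
(k(-4) - 12)² = ((108 + 11*(-4))/(12 - 4) - 12)² = ((108 - 44)/8 - 12)² = ((⅛)*64 - 12)² = (8 - 12)² = (-4)² = 16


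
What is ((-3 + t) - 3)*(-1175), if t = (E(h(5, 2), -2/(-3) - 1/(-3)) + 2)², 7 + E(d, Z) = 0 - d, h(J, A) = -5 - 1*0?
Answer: 7050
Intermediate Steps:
h(J, A) = -5 (h(J, A) = -5 + 0 = -5)
E(d, Z) = -7 - d (E(d, Z) = -7 + (0 - d) = -7 - d)
t = 0 (t = ((-7 - 1*(-5)) + 2)² = ((-7 + 5) + 2)² = (-2 + 2)² = 0² = 0)
((-3 + t) - 3)*(-1175) = ((-3 + 0) - 3)*(-1175) = (-3 - 3)*(-1175) = -6*(-1175) = 7050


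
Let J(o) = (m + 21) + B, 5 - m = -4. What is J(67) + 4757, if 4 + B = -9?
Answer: 4774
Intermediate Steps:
m = 9 (m = 5 - 1*(-4) = 5 + 4 = 9)
B = -13 (B = -4 - 9 = -13)
J(o) = 17 (J(o) = (9 + 21) - 13 = 30 - 13 = 17)
J(67) + 4757 = 17 + 4757 = 4774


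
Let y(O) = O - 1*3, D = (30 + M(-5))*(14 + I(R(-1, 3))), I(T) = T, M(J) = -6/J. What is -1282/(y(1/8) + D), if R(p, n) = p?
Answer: -51280/16109 ≈ -3.1833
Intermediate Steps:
D = 2028/5 (D = (30 - 6/(-5))*(14 - 1) = (30 - 6*(-⅕))*13 = (30 + 6/5)*13 = (156/5)*13 = 2028/5 ≈ 405.60)
y(O) = -3 + O (y(O) = O - 3 = -3 + O)
-1282/(y(1/8) + D) = -1282/((-3 + 1/8) + 2028/5) = -1282/((-3 + 1*(⅛)) + 2028/5) = -1282/((-3 + ⅛) + 2028/5) = -1282/(-23/8 + 2028/5) = -1282/16109/40 = -1282*40/16109 = -51280/16109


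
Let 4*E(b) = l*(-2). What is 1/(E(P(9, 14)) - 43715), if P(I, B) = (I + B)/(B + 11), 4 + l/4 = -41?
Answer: -1/43625 ≈ -2.2923e-5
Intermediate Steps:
l = -180 (l = -16 + 4*(-41) = -16 - 164 = -180)
P(I, B) = (B + I)/(11 + B)
E(b) = 90 (E(b) = (-180*(-2))/4 = (1/4)*360 = 90)
1/(E(P(9, 14)) - 43715) = 1/(90 - 43715) = 1/(-43625) = -1/43625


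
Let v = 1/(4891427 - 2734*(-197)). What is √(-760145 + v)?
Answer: 2*I*√224130056903371606/1086005 ≈ 871.86*I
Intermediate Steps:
v = 1/5430025 (v = 1/(4891427 + 538598) = 1/5430025 ≈ 1.8416e-7)
√(-760145 + v) = √(-760145 + 1/5430025) = √(-4127606353624/5430025) = 2*I*√224130056903371606/1086005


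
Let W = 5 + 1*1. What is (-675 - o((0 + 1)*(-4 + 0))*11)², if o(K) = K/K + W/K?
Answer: 1792921/4 ≈ 4.4823e+5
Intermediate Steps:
W = 6 (W = 5 + 1 = 6)
o(K) = 1 + 6/K (o(K) = K/K + 6/K = 1 + 6/K)
(-675 - o((0 + 1)*(-4 + 0))*11)² = (-675 - (6 + (0 + 1)*(-4 + 0))/((0 + 1)*(-4 + 0))*11)² = (-675 - (6 + 1*(-4))/(1*(-4))*11)² = (-675 - (6 - 4)/(-4)*11)² = (-675 - (-1)*2/4*11)² = (-675 - 1*(-½)*11)² = (-675 + (½)*11)² = (-675 + 11/2)² = (-1339/2)² = 1792921/4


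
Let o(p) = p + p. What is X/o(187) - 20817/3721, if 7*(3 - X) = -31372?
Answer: 62314447/9741578 ≈ 6.3968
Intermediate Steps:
X = 31393/7 (X = 3 - 1/7*(-31372) = 3 + 31372/7 = 31393/7 ≈ 4484.7)
o(p) = 2*p
X/o(187) - 20817/3721 = 31393/(7*((2*187))) - 20817/3721 = (31393/7)/374 - 20817*1/3721 = (31393/7)*(1/374) - 20817/3721 = 31393/2618 - 20817/3721 = 62314447/9741578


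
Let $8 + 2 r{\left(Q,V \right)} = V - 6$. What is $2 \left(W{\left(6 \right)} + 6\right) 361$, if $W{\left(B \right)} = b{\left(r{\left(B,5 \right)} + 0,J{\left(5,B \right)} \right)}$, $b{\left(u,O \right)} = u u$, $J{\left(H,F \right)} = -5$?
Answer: $\frac{37905}{2} \approx 18953.0$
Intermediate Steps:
$r{\left(Q,V \right)} = -7 + \frac{V}{2}$ ($r{\left(Q,V \right)} = -4 + \frac{V - 6}{2} = -4 + \frac{-6 + V}{2} = -4 + \left(-3 + \frac{V}{2}\right) = -7 + \frac{V}{2}$)
$b{\left(u,O \right)} = u^{2}$
$W{\left(B \right)} = \frac{81}{4}$ ($W{\left(B \right)} = \left(\left(-7 + \frac{1}{2} \cdot 5\right) + 0\right)^{2} = \left(\left(-7 + \frac{5}{2}\right) + 0\right)^{2} = \left(- \frac{9}{2} + 0\right)^{2} = \left(- \frac{9}{2}\right)^{2} = \frac{81}{4}$)
$2 \left(W{\left(6 \right)} + 6\right) 361 = 2 \left(\frac{81}{4} + 6\right) 361 = 2 \cdot \frac{105}{4} \cdot 361 = \frac{105}{2} \cdot 361 = \frac{37905}{2}$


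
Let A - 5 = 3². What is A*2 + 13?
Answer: 41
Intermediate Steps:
A = 14 (A = 5 + 3² = 5 + 9 = 14)
A*2 + 13 = 14*2 + 13 = 28 + 13 = 41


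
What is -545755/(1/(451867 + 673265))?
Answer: -614046414660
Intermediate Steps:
-545755/(1/(451867 + 673265)) = -545755/(1/1125132) = -545755/1/1125132 = -545755*1125132 = -614046414660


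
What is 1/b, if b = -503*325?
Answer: -1/163475 ≈ -6.1171e-6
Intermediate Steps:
b = -163475
1/b = 1/(-163475) = -1/163475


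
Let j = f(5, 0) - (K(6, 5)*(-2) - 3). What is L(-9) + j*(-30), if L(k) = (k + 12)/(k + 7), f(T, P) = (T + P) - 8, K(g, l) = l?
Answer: -603/2 ≈ -301.50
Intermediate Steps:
f(T, P) = -8 + P + T (f(T, P) = (P + T) - 8 = -8 + P + T)
L(k) = (12 + k)/(7 + k)
j = 10 (j = (-8 + 0 + 5) - (5*(-2) - 3) = -3 - (-10 - 3) = -3 - 1*(-13) = -3 + 13 = 10)
L(-9) + j*(-30) = (12 - 9)/(7 - 9) + 10*(-30) = 3/(-2) - 300 = -½*3 - 300 = -3/2 - 300 = -603/2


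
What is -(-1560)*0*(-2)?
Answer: 0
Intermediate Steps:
-(-1560)*0*(-2) = -(-1560)*0 = -390*0 = 0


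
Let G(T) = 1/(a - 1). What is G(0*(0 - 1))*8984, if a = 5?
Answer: 2246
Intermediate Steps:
G(T) = 1/4 (G(T) = 1/(5 - 1) = 1/4)
G(0*(0 - 1))*8984 = (1/4)*8984 = 2246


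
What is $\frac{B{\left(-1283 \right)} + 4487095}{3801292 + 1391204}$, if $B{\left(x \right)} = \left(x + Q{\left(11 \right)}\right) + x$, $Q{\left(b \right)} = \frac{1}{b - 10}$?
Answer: $\frac{2242265}{2596248} \approx 0.86366$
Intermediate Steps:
$Q{\left(b \right)} = \frac{1}{-10 + b}$
$B{\left(x \right)} = 1 + 2 x$ ($B{\left(x \right)} = \left(x + \frac{1}{-10 + 11}\right) + x = \left(x + 1^{-1}\right) + x = \left(x + 1\right) + x = \left(1 + x\right) + x = 1 + 2 x$)
$\frac{B{\left(-1283 \right)} + 4487095}{3801292 + 1391204} = \frac{\left(1 + 2 \left(-1283\right)\right) + 4487095}{3801292 + 1391204} = \frac{\left(1 - 2566\right) + 4487095}{5192496} = \left(-2565 + 4487095\right) \frac{1}{5192496} = 4484530 \cdot \frac{1}{5192496} = \frac{2242265}{2596248}$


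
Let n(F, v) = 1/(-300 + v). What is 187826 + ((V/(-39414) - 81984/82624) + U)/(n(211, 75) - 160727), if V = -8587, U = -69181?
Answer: 115208248329315581933/613376126381008 ≈ 1.8783e+5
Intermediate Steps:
187826 + ((V/(-39414) - 81984/82624) + U)/(n(211, 75) - 160727) = 187826 + ((-8587/(-39414) - 81984/82624) - 69181)/(1/(-300 + 75) - 160727) = 187826 + ((-8587*(-1/39414) - 81984*1/82624) - 69181)/(1/(-225) - 160727) = 187826 + ((8587/39414 - 1281/1291) - 69181)/(-1/225 - 160727) = 187826 + (-39403517/50883474 - 69181)/(-36163576/225) = 187826 - 3520209018311/50883474*(-225/36163576) = 187826 + 264015676373325/613376126381008 = 115208248329315581933/613376126381008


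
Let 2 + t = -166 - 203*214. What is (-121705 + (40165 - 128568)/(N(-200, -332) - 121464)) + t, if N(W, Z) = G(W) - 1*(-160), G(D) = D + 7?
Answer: -20085188152/121497 ≈ -1.6531e+5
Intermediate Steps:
G(D) = 7 + D
t = -43610 (t = -2 + (-166 - 203*214) = -2 + (-166 - 43442) = -2 - 43608 = -43610)
N(W, Z) = 167 + W (N(W, Z) = (7 + W) - 1*(-160) = (7 + W) + 160 = 167 + W)
(-121705 + (40165 - 128568)/(N(-200, -332) - 121464)) + t = (-121705 + (40165 - 128568)/((167 - 200) - 121464)) - 43610 = (-121705 - 88403/(-33 - 121464)) - 43610 = (-121705 - 88403/(-121497)) - 43610 = (-121705 - 88403*(-1/121497)) - 43610 = (-121705 + 88403/121497) - 43610 = -14786703982/121497 - 43610 = -20085188152/121497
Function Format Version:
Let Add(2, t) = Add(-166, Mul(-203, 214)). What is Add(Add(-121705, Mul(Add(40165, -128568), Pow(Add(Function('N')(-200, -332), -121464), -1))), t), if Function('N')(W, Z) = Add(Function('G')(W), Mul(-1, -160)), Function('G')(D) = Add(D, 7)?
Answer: Rational(-20085188152, 121497) ≈ -1.6531e+5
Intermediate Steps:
Function('G')(D) = Add(7, D)
t = -43610 (t = Add(-2, Add(-166, Mul(-203, 214))) = Add(-2, Add(-166, -43442)) = Add(-2, -43608) = -43610)
Function('N')(W, Z) = Add(167, W) (Function('N')(W, Z) = Add(Add(7, W), Mul(-1, -160)) = Add(Add(7, W), 160) = Add(167, W))
Add(Add(-121705, Mul(Add(40165, -128568), Pow(Add(Function('N')(-200, -332), -121464), -1))), t) = Add(Add(-121705, Mul(Add(40165, -128568), Pow(Add(Add(167, -200), -121464), -1))), -43610) = Add(Add(-121705, Mul(-88403, Pow(Add(-33, -121464), -1))), -43610) = Add(Add(-121705, Mul(-88403, Pow(-121497, -1))), -43610) = Add(Add(-121705, Mul(-88403, Rational(-1, 121497))), -43610) = Add(Add(-121705, Rational(88403, 121497)), -43610) = Add(Rational(-14786703982, 121497), -43610) = Rational(-20085188152, 121497)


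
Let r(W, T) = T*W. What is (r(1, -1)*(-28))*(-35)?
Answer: -980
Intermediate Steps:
(r(1, -1)*(-28))*(-35) = (-1*1*(-28))*(-35) = -1*(-28)*(-35) = 28*(-35) = -980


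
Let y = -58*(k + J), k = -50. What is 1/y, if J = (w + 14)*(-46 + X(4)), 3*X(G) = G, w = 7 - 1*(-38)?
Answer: 3/467248 ≈ 6.4206e-6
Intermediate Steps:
w = 45 (w = 7 + 38 = 45)
X(G) = G/3
J = -7906/3 (J = (45 + 14)*(-46 + (⅓)*4) = 59*(-46 + 4/3) = 59*(-134/3) = -7906/3 ≈ -2635.3)
y = 467248/3 (y = -58*(-50 - 7906/3) = -58*(-8056/3) = 467248/3 ≈ 1.5575e+5)
1/y = 1/(467248/3) = 3/467248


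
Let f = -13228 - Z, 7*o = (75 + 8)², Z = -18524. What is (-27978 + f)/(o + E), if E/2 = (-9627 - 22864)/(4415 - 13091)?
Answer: -688761612/30111919 ≈ -22.873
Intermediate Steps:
E = 32491/4338 (E = 2*((-9627 - 22864)/(4415 - 13091)) = 2*(-32491/(-8676)) = 2*(-32491*(-1/8676)) = 2*(32491/8676) = 32491/4338 ≈ 7.4899)
o = 6889/7 (o = (75 + 8)²/7 = (⅐)*83² = (⅐)*6889 = 6889/7 ≈ 984.14)
f = 5296 (f = -13228 - 1*(-18524) = -13228 + 18524 = 5296)
(-27978 + f)/(o + E) = (-27978 + 5296)/(6889/7 + 32491/4338) = -22682/30111919/30366 = -22682*30366/30111919 = -688761612/30111919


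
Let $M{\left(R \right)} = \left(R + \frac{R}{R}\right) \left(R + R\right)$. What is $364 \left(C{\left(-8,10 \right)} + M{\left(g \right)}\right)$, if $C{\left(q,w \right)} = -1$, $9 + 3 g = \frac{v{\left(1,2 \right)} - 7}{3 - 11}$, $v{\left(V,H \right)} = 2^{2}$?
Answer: $\frac{28483}{8} \approx 3560.4$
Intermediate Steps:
$v{\left(V,H \right)} = 4$
$g = - \frac{23}{8}$ ($g = -3 + \frac{\left(4 - 7\right) \frac{1}{3 - 11}}{3} = -3 + \frac{\left(-3\right) \frac{1}{-8}}{3} = -3 + \frac{\left(-3\right) \left(- \frac{1}{8}\right)}{3} = -3 + \frac{1}{3} \cdot \frac{3}{8} = -3 + \frac{1}{8} = - \frac{23}{8} \approx -2.875$)
$M{\left(R \right)} = 2 R \left(1 + R\right)$ ($M{\left(R \right)} = \left(R + 1\right) 2 R = \left(1 + R\right) 2 R = 2 R \left(1 + R\right)$)
$364 \left(C{\left(-8,10 \right)} + M{\left(g \right)}\right) = 364 \left(-1 + 2 \left(- \frac{23}{8}\right) \left(1 - \frac{23}{8}\right)\right) = 364 \left(-1 + 2 \left(- \frac{23}{8}\right) \left(- \frac{15}{8}\right)\right) = 364 \left(-1 + \frac{345}{32}\right) = 364 \cdot \frac{313}{32} = \frac{28483}{8}$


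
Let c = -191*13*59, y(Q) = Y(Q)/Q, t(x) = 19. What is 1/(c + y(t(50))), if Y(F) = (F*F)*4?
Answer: -1/146421 ≈ -6.8296e-6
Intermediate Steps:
Y(F) = 4*F**2 (Y(F) = F**2*4 = 4*F**2)
y(Q) = 4*Q (y(Q) = (4*Q**2)/Q = 4*Q)
c = -146497 (c = -2483*59 = -146497)
1/(c + y(t(50))) = 1/(-146497 + 4*19) = 1/(-146497 + 76) = 1/(-146421) = -1/146421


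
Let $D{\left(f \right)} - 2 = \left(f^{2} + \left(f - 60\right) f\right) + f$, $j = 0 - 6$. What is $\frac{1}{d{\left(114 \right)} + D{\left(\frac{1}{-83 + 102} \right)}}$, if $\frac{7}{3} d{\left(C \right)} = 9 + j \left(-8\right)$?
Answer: $\frac{2527}{58952} \approx 0.042865$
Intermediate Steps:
$j = -6$ ($j = 0 - 6 = -6$)
$d{\left(C \right)} = \frac{171}{7}$ ($d{\left(C \right)} = \frac{3 \left(9 - -48\right)}{7} = \frac{3 \left(9 + 48\right)}{7} = \frac{3}{7} \cdot 57 = \frac{171}{7}$)
$D{\left(f \right)} = 2 + f + f^{2} + f \left(-60 + f\right)$ ($D{\left(f \right)} = 2 + \left(\left(f^{2} + \left(f - 60\right) f\right) + f\right) = 2 + \left(\left(f^{2} + \left(-60 + f\right) f\right) + f\right) = 2 + \left(\left(f^{2} + f \left(-60 + f\right)\right) + f\right) = 2 + \left(f + f^{2} + f \left(-60 + f\right)\right) = 2 + f + f^{2} + f \left(-60 + f\right)$)
$\frac{1}{d{\left(114 \right)} + D{\left(\frac{1}{-83 + 102} \right)}} = \frac{1}{\frac{171}{7} + \left(2 - \frac{59}{-83 + 102} + 2 \left(\frac{1}{-83 + 102}\right)^{2}\right)} = \frac{1}{\frac{171}{7} + \left(2 - \frac{59}{19} + 2 \left(\frac{1}{19}\right)^{2}\right)} = \frac{1}{\frac{171}{7} + \left(2 - \frac{59}{19} + \frac{2}{361}\right)} = \frac{1}{\frac{171}{7} - \frac{397}{361}} = \frac{1}{\frac{58952}{2527}} = \frac{2527}{58952}$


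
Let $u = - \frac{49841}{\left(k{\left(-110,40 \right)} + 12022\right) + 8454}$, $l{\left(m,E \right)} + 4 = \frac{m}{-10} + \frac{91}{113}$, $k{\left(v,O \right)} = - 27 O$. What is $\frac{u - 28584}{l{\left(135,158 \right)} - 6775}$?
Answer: $\frac{62654556865}{14885683254} \approx 4.209$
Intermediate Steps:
$l{\left(m,E \right)} = - \frac{361}{113} - \frac{m}{10}$ ($l{\left(m,E \right)} = -4 + \left(\frac{m}{-10} + \frac{91}{113}\right) = -4 + \left(m \left(- \frac{1}{10}\right) + 91 \cdot \frac{1}{113}\right) = -4 - \left(- \frac{91}{113} + \frac{m}{10}\right) = - \frac{361}{113} - \frac{m}{10}$)
$u = - \frac{49841}{19396}$ ($u = - \frac{49841}{\left(\left(-27\right) 40 + 12022\right) + 8454} = - \frac{49841}{\left(-1080 + 12022\right) + 8454} = - \frac{49841}{10942 + 8454} = - \frac{49841}{19396} \approx -2.5697$)
$\frac{u - 28584}{l{\left(135,158 \right)} - 6775} = \frac{- \frac{49841}{19396} - 28584}{\left(- \frac{361}{113} - \frac{27}{2}\right) - 6775} = - \frac{554465105}{19396 \left(\left(- \frac{361}{113} - \frac{27}{2}\right) - 6775\right)} = - \frac{554465105}{19396 \left(- \frac{3773}{226} - 6775\right)} = - \frac{554465105}{19396 \left(- \frac{1534923}{226}\right)} = \left(- \frac{554465105}{19396}\right) \left(- \frac{226}{1534923}\right) = \frac{62654556865}{14885683254}$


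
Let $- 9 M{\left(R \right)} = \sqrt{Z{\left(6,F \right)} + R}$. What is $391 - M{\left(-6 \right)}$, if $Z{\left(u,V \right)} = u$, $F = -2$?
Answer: $391$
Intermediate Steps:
$M{\left(R \right)} = - \frac{\sqrt{6 + R}}{9}$
$391 - M{\left(-6 \right)} = 391 - - \frac{\sqrt{6 - 6}}{9} = 391 - - \frac{\sqrt{0}}{9} = 391 - \left(- \frac{1}{9}\right) 0 = 391 - 0 = 391 + 0 = 391$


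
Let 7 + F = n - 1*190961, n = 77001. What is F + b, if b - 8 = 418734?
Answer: 304775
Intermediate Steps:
b = 418742 (b = 8 + 418734 = 418742)
F = -113967 (F = -7 + (77001 - 1*190961) = -7 + (77001 - 190961) = -7 - 113960 = -113967)
F + b = -113967 + 418742 = 304775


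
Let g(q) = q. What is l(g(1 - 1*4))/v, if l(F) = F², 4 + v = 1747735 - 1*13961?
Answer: 9/1733770 ≈ 5.1910e-6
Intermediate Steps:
v = 1733770 (v = -4 + (1747735 - 1*13961) = -4 + (1747735 - 13961) = -4 + 1733774 = 1733770)
l(g(1 - 1*4))/v = (1 - 1*4)²/1733770 = (1 - 4)²*(1/1733770) = (-3)²*(1/1733770) = 9*(1/1733770) = 9/1733770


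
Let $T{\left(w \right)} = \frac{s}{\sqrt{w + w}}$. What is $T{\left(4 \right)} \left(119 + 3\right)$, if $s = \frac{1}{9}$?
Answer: $\frac{61 \sqrt{2}}{18} \approx 4.7926$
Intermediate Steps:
$s = \frac{1}{9} \approx 0.11111$
$T{\left(w \right)} = \frac{\sqrt{2}}{18 \sqrt{w}}$ ($T{\left(w \right)} = \frac{1}{9 \sqrt{w + w}} = \frac{1}{9 \sqrt{2 w}} = \frac{1}{9 \sqrt{2} \sqrt{w}} = \frac{\frac{1}{2} \sqrt{2} \frac{1}{\sqrt{w}}}{9} = \frac{\sqrt{2}}{18 \sqrt{w}}$)
$T{\left(4 \right)} \left(119 + 3\right) = \frac{\sqrt{2}}{18 \cdot 2} \left(119 + 3\right) = \frac{1}{18} \sqrt{2} \cdot \frac{1}{2} \cdot 122 = \frac{\sqrt{2}}{36} \cdot 122 = \frac{61 \sqrt{2}}{18}$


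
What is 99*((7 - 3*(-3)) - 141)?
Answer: -12375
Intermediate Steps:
99*((7 - 3*(-3)) - 141) = 99*((7 + 9) - 141) = 99*(16 - 141) = 99*(-125) = -12375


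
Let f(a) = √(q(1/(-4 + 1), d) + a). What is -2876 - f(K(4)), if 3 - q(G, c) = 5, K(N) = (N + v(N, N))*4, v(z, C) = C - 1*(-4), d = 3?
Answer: -2876 - √46 ≈ -2882.8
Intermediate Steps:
v(z, C) = 4 + C (v(z, C) = C + 4 = 4 + C)
K(N) = 16 + 8*N (K(N) = (N + (4 + N))*4 = (4 + 2*N)*4 = 16 + 8*N)
q(G, c) = -2 (q(G, c) = 3 - 1*5 = 3 - 5 = -2)
f(a) = √(-2 + a)
-2876 - f(K(4)) = -2876 - √(-2 + (16 + 8*4)) = -2876 - √(-2 + (16 + 32)) = -2876 - √(-2 + 48) = -2876 - √46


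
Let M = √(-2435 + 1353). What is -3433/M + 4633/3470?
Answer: 4633/3470 + 3433*I*√1082/1082 ≈ 1.3352 + 104.37*I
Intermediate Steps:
M = I*√1082 (M = √(-1082) = I*√1082 ≈ 32.894*I)
-3433/M + 4633/3470 = -3433*(-I*√1082/1082) + 4633/3470 = -(-3433)*I*√1082/1082 + 4633*(1/3470) = 3433*I*√1082/1082 + 4633/3470 = 4633/3470 + 3433*I*√1082/1082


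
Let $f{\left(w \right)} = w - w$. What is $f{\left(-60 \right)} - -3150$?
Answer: $3150$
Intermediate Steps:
$f{\left(w \right)} = 0$
$f{\left(-60 \right)} - -3150 = 0 - -3150 = 0 + 3150 = 3150$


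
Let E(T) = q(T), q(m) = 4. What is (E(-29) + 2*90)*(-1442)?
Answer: -265328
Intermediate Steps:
E(T) = 4
(E(-29) + 2*90)*(-1442) = (4 + 2*90)*(-1442) = (4 + 180)*(-1442) = 184*(-1442) = -265328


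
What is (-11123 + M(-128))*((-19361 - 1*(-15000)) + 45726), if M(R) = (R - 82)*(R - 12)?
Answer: 756028105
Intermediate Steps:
M(R) = (-82 + R)*(-12 + R)
(-11123 + M(-128))*((-19361 - 1*(-15000)) + 45726) = (-11123 + (984 + (-128)² - 94*(-128)))*((-19361 - 1*(-15000)) + 45726) = (-11123 + (984 + 16384 + 12032))*((-19361 + 15000) + 45726) = (-11123 + 29400)*(-4361 + 45726) = 18277*41365 = 756028105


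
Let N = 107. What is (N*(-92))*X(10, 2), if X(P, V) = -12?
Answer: 118128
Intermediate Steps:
(N*(-92))*X(10, 2) = (107*(-92))*(-12) = -9844*(-12) = 118128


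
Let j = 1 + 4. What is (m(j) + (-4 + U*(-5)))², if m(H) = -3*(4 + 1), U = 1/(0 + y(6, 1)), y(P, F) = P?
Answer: 14161/36 ≈ 393.36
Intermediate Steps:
j = 5
U = ⅙ (U = 1/(0 + 6) = 1/6 = ⅙ ≈ 0.16667)
m(H) = -15 (m(H) = -3*5 = -15)
(m(j) + (-4 + U*(-5)))² = (-15 + (-4 + (⅙)*(-5)))² = (-15 + (-4 - ⅚))² = (-15 - 29/6)² = (-119/6)² = 14161/36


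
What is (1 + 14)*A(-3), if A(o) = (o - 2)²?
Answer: 375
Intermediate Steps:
A(o) = (-2 + o)²
(1 + 14)*A(-3) = (1 + 14)*(-2 - 3)² = 15*(-5)² = 15*25 = 375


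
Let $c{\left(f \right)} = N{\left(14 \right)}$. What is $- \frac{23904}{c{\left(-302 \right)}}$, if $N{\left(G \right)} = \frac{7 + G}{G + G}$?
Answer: $-31872$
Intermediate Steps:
$N{\left(G \right)} = \frac{7 + G}{2 G}$
$c{\left(f \right)} = \frac{3}{4}$ ($c{\left(f \right)} = \frac{7 + 14}{2 \cdot 14} = \frac{1}{2} \cdot \frac{1}{14} \cdot 21 = \frac{3}{4}$)
$- \frac{23904}{c{\left(-302 \right)}} = - \frac{23904}{\frac{3}{4}} = \left(-23904\right) \frac{4}{3} = -31872$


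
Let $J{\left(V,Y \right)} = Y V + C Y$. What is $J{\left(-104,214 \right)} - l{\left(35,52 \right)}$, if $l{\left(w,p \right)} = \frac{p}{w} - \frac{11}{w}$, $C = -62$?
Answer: $- \frac{1243381}{35} \approx -35525.0$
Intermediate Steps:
$J{\left(V,Y \right)} = - 62 Y + V Y$ ($J{\left(V,Y \right)} = Y V - 62 Y = V Y - 62 Y = - 62 Y + V Y$)
$l{\left(w,p \right)} = - \frac{11}{w} + \frac{p}{w}$
$J{\left(-104,214 \right)} - l{\left(35,52 \right)} = 214 \left(-62 - 104\right) - \frac{-11 + 52}{35} = 214 \left(-166\right) - \frac{1}{35} \cdot 41 = -35524 - \frac{41}{35} = - \frac{1243381}{35}$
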